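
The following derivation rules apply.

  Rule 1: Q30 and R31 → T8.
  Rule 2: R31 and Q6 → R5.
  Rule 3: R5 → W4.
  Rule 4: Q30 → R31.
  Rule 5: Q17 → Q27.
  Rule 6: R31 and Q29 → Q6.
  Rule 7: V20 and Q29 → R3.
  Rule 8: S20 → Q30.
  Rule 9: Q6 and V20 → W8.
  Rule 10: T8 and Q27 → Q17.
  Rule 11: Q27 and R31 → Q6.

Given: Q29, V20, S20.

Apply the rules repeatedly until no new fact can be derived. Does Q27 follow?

No

Q27 would need Q17 (Rule 5), but Q17 is never established.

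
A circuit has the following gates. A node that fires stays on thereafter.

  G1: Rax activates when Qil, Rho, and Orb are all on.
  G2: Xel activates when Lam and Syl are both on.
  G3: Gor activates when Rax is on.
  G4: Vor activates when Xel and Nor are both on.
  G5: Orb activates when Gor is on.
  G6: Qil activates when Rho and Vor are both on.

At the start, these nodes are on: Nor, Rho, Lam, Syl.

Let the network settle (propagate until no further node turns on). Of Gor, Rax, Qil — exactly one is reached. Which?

Lam and Syl are on, so Xel activates (G2).
Xel and Nor are on, so Vor activates (G4).
G6: Rho and Vor on → Qil on.
Rax would need Qil, Rho, and Orb (G1), but Orb never turns on. Gor would need Rax (G3), but Rax never turns on.

Qil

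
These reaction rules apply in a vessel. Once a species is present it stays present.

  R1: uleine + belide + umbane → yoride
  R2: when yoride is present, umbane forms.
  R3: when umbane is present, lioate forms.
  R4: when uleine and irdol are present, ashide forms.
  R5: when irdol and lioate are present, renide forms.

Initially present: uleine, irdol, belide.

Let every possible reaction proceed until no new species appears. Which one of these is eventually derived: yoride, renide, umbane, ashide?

ashide

uleine and irdol present → ashide forms (R4).
umbane would need yoride (R2), but yoride never forms. renide would need irdol and lioate (R5), but lioate never forms. yoride would need uleine, belide, and umbane (R1), but umbane never forms.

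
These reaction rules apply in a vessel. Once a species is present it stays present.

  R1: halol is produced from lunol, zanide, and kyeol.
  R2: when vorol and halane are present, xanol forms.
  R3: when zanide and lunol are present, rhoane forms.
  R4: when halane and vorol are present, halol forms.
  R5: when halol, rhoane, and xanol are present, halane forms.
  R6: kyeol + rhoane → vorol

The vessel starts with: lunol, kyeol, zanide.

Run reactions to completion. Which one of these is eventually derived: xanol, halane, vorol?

zanide and lunol present → rhoane forms (R3).
kyeol and rhoane present → vorol forms (R6).
xanol would need vorol and halane (R2), but halane never forms. halane would need halol, rhoane, and xanol (R5), but xanol never forms.

vorol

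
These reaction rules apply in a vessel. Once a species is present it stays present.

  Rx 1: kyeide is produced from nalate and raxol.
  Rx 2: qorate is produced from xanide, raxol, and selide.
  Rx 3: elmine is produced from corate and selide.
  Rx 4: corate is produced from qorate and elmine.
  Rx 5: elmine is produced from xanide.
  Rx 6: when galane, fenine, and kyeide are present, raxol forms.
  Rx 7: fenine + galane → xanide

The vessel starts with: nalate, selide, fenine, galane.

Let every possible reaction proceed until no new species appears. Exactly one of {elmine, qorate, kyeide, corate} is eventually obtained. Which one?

fenine and galane present → xanide forms (Rx 7).
xanide present → elmine forms (Rx 5).
qorate would need xanide, raxol, and selide (Rx 2), but raxol never forms. kyeide would need nalate and raxol (Rx 1), but raxol never forms. corate would need qorate and elmine (Rx 4), but qorate never forms.

elmine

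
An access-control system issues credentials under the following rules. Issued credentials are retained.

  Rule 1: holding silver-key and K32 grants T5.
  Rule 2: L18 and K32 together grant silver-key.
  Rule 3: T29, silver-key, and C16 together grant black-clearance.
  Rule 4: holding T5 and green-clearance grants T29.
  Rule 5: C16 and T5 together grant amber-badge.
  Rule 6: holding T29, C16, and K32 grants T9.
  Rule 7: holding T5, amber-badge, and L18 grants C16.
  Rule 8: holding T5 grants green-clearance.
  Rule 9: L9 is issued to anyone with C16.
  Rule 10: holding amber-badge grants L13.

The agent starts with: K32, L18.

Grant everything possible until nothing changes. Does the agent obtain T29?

Holding L18 and K32 grants silver-key (Rule 2).
Holding silver-key and K32 grants T5 (Rule 1).
Holding T5 grants green-clearance (Rule 8).
Holding T5 and green-clearance grants T29 (Rule 4).

Yes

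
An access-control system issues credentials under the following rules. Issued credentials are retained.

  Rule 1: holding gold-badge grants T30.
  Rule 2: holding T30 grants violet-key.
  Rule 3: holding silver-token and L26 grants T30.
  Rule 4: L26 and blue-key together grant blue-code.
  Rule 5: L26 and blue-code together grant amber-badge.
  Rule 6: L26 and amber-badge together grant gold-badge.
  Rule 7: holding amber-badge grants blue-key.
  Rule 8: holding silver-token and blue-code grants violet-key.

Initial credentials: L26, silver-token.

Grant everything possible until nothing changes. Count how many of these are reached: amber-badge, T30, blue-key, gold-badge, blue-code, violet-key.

Holding silver-token and L26 grants T30 (Rule 3).
Holding T30 grants violet-key (Rule 2).
amber-badge would need L26 and blue-code (Rule 5), but blue-code is never granted.
T30: reached.
blue-key would need amber-badge (Rule 7), but amber-badge is never granted.
gold-badge would need L26 and amber-badge (Rule 6), but amber-badge is never granted.
blue-code would need L26 and blue-key (Rule 4), but blue-key is never granted.
violet-key: reached.
Reached: T30 and violet-key — 2 of the 6.

2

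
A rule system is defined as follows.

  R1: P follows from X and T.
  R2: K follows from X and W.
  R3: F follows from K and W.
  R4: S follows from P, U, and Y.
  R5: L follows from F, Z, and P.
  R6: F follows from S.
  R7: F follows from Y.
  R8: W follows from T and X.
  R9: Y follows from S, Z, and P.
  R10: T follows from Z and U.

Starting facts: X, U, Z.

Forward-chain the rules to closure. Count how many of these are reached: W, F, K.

3

Z and U hold, so T follows (R10).
From T and X, R8 gives W.
X and W hold, so K follows (R2).
K and W hold, so F follows (R3).
W: reached.
F: reached.
K: reached.
All 3 are reached.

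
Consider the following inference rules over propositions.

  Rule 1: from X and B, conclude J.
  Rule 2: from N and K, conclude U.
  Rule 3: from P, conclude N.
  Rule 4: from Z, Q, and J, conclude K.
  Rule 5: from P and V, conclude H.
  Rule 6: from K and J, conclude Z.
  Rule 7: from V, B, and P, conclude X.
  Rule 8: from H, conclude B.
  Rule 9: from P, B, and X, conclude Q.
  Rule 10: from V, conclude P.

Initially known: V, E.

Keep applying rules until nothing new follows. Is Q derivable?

From V, Rule 10 gives P.
From P and V, Rule 5 gives H.
From H, Rule 8 gives B.
From V, B, and P, Rule 7 gives X.
P, B, and X hold, so Q follows (Rule 9).

Yes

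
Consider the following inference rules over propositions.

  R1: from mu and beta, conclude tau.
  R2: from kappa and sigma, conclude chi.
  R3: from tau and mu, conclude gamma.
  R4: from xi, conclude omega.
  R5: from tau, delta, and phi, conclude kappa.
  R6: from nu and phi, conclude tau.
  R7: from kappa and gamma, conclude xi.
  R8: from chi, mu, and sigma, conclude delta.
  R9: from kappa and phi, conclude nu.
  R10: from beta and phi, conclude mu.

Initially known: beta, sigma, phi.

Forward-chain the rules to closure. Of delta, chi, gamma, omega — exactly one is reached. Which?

gamma

From beta and phi, R10 gives mu.
From mu and beta, R1 gives tau.
tau and mu hold, so gamma follows (R3).
omega would need xi (R4), but xi is never established. chi would need kappa and sigma (R2), but kappa is never established. delta would need chi, mu, and sigma (R8), but chi is never established.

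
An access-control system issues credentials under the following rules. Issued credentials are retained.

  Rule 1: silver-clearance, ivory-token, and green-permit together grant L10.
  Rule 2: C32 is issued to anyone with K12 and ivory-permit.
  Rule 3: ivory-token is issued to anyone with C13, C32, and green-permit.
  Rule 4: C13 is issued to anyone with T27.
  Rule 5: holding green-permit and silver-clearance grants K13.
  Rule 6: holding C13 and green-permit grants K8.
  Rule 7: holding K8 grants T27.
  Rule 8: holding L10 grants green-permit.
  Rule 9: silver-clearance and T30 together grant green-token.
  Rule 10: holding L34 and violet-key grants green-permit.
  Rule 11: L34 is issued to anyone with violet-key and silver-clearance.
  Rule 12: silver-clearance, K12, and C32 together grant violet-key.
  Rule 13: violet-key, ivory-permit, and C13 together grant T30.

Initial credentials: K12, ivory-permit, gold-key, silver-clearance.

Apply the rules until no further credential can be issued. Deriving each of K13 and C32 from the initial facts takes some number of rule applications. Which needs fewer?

C32: Holding K12 and ivory-permit grants C32 (Rule 2). [1 rule application]
K13: Holding K12 and ivory-permit grants C32 (Rule 2). Holding silver-clearance, K12, and C32 grants violet-key (Rule 12). Holding violet-key and silver-clearance grants L34 (Rule 11). Holding L34 and violet-key grants green-permit (Rule 10). Holding green-permit and silver-clearance grants K13 (Rule 5). [5 rule applications]
C32 needs fewer.

C32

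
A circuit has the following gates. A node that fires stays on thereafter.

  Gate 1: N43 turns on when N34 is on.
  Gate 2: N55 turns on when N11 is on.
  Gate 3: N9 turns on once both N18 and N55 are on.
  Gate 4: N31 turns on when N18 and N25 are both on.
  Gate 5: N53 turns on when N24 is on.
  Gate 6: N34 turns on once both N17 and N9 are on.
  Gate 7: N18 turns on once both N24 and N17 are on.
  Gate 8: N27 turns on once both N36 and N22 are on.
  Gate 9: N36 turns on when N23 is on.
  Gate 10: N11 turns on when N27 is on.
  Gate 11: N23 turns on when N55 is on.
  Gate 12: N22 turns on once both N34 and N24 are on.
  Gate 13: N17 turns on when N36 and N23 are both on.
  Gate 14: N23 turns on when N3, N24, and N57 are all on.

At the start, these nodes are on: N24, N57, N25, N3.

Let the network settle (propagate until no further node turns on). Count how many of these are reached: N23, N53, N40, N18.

Gate 14: N3, N24, and N57 on → N23 on.
Gate 5: N24 on → N53 on.
Gate 9: N23 on → N36 on.
Gate 13: N36 and N23 on → N17 on.
N24 and N17 are on, so N18 turns on (Gate 7).
N23: reached.
N53: reached.
No rule produces N40, and it is not given.
N18: reached.
Reached: N23, N53, and N18 — 3 of the 4.

3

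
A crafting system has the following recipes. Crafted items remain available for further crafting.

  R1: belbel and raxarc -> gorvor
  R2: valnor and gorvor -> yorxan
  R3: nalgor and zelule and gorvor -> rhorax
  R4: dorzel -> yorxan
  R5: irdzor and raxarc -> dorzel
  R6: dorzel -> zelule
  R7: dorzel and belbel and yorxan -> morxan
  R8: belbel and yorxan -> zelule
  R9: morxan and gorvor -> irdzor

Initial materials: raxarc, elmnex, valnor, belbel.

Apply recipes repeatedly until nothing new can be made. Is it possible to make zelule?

Using R1, belbel and raxarc make gorvor.
valnor and gorvor -> yorxan (R2).
belbel and yorxan -> zelule (R8).

Yes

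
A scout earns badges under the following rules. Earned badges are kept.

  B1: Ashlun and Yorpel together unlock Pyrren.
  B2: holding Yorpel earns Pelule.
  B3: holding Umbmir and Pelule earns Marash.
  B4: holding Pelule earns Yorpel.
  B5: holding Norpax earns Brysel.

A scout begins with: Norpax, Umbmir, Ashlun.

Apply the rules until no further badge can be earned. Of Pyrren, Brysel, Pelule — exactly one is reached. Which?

Brysel

With Norpax, Brysel is earned (B5).
Pyrren would need Ashlun and Yorpel (B1), but Yorpel is never earned. Pelule would need Yorpel (B2), but Yorpel is never earned.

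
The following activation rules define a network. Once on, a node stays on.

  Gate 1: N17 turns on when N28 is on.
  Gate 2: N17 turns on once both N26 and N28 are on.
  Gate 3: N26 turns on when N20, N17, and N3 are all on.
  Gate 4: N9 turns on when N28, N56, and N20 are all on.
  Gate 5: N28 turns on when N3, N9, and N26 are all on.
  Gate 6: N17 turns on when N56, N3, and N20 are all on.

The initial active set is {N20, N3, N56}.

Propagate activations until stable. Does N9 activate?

N9 would need N28, N56, and N20 (Gate 4), but N28 never turns on.

No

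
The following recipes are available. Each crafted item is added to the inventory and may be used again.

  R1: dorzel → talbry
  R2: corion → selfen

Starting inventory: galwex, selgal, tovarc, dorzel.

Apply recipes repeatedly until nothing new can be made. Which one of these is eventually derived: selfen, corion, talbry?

talbry

Using R1, dorzel makes talbry.
selfen would need corion (R2), but corion is never obtained. No rule produces corion, and it is not given.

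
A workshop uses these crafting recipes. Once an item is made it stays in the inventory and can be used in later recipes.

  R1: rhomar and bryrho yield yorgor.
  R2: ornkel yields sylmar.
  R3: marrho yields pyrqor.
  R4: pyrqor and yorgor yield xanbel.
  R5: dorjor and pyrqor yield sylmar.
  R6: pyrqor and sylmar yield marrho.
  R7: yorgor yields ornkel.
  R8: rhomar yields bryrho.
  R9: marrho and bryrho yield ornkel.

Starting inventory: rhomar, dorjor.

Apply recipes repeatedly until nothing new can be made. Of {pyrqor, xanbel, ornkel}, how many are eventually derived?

1

rhomar → bryrho (R8).
rhomar and bryrho → yorgor (R1).
Using R7, yorgor makes ornkel.
pyrqor would need marrho (R3), but marrho is never obtained.
xanbel would need pyrqor and yorgor (R4), but pyrqor is never obtained.
ornkel: reached.
Reached: ornkel — 1 of the 3.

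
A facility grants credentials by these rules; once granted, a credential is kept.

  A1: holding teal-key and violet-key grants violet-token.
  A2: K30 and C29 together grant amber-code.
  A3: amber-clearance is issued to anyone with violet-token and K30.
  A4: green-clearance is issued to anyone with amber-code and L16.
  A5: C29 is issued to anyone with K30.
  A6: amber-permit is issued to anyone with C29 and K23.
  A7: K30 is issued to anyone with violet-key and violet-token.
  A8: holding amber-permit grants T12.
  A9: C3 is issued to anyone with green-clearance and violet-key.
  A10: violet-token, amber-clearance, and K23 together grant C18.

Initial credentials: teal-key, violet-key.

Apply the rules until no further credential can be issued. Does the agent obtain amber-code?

Holding teal-key and violet-key grants violet-token (A1).
Holding violet-key and violet-token grants K30 (A7).
Holding K30 grants C29 (A5).
Holding K30 and C29 grants amber-code (A2).

Yes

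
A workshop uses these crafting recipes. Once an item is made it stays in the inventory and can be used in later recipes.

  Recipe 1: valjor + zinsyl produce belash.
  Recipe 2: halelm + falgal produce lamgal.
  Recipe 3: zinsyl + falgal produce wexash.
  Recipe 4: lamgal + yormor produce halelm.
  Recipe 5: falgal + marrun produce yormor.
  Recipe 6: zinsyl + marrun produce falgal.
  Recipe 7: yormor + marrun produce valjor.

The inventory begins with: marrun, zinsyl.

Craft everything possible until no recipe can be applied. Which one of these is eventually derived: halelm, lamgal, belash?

belash

zinsyl + marrun → falgal (Recipe 6).
Using Recipe 5, falgal and marrun make yormor.
yormor + marrun → valjor (Recipe 7).
Using Recipe 1, valjor and zinsyl make belash.
lamgal would need halelm and falgal (Recipe 2), but halelm is never obtained. halelm would need lamgal and yormor (Recipe 4), but lamgal is never obtained.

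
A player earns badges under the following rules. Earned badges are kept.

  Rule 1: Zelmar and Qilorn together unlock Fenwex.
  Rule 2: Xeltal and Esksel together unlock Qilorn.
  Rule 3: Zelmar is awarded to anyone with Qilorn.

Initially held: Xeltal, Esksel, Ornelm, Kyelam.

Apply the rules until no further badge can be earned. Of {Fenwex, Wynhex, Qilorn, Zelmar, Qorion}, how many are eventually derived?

3

With Xeltal and Esksel, Qilorn is earned (Rule 2).
With Qilorn, Zelmar is earned (Rule 3).
With Zelmar and Qilorn, Fenwex is earned (Rule 1).
Fenwex: reached.
No rule produces Wynhex, and it is not given.
Qilorn: reached.
Zelmar: reached.
No rule produces Qorion, and it is not given.
Reached: Fenwex, Qilorn, and Zelmar — 3 of the 5.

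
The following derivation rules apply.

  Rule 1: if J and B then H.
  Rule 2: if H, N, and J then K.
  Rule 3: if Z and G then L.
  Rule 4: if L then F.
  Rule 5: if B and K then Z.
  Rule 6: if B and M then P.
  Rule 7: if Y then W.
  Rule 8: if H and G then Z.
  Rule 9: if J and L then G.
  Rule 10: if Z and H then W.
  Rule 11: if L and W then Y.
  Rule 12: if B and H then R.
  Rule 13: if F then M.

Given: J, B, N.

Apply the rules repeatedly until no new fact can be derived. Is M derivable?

No

M would need F (Rule 13), but F is never established.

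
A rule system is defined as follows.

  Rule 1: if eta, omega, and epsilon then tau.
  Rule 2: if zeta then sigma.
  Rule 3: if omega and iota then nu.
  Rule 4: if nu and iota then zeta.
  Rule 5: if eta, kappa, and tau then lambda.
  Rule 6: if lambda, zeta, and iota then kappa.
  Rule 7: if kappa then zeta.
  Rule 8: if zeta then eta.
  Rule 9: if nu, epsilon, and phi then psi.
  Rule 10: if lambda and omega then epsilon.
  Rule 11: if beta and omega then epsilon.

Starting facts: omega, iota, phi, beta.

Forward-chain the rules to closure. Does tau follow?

beta and omega hold, so epsilon follows (Rule 11).
From omega and iota, Rule 3 gives nu.
nu and iota hold, so zeta follows (Rule 4).
From zeta, Rule 8 gives eta.
From eta, omega, and epsilon, Rule 1 gives tau.

Yes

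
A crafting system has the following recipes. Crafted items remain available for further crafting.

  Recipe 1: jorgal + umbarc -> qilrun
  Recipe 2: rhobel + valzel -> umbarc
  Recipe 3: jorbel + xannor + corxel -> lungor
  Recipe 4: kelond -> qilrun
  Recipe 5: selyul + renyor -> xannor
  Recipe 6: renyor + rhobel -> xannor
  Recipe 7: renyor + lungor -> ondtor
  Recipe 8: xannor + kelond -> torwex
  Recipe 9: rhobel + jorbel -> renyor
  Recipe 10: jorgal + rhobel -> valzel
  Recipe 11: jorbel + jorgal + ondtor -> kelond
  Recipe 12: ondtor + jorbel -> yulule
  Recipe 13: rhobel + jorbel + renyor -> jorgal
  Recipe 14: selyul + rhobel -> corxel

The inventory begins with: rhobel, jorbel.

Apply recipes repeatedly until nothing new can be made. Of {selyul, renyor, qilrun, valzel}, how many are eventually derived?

rhobel + jorbel -> renyor (Recipe 9).
rhobel + jorbel + renyor -> jorgal (Recipe 13).
jorgal + rhobel -> valzel (Recipe 10).
Using Recipe 2, rhobel and valzel make umbarc.
Using Recipe 1, jorgal and umbarc make qilrun.
No rule produces selyul, and it is not given.
renyor: reached.
qilrun: reached.
valzel: reached.
Reached: renyor, qilrun, and valzel — 3 of the 4.

3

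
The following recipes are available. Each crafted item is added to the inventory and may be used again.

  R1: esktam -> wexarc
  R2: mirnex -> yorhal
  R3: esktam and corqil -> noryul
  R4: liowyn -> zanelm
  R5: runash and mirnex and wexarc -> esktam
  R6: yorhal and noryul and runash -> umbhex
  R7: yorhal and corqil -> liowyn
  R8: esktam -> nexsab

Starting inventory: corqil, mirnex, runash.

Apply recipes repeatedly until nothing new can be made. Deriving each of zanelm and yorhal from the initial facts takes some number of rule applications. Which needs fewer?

yorhal

yorhal: mirnex -> yorhal (R2). [1 rule application]
zanelm: Using R2, mirnex makes yorhal. Using R7, yorhal and corqil make liowyn. liowyn -> zanelm (R4). [3 rule applications]
yorhal needs fewer.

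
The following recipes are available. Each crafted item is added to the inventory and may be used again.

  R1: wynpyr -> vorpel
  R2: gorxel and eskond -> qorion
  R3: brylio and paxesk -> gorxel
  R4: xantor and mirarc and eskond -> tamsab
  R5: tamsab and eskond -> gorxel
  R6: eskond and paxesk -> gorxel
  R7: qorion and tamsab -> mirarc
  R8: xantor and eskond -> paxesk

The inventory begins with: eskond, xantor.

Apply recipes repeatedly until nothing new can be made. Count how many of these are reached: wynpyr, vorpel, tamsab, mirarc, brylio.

0

No rule produces wynpyr, and it is not given.
vorpel would need wynpyr (R1), but wynpyr is never obtained.
tamsab would need xantor, mirarc, and eskond (R4), but mirarc is never obtained.
mirarc would need qorion and tamsab (R7), but tamsab is never obtained.
No rule produces brylio, and it is not given.
None of the 5 are reached.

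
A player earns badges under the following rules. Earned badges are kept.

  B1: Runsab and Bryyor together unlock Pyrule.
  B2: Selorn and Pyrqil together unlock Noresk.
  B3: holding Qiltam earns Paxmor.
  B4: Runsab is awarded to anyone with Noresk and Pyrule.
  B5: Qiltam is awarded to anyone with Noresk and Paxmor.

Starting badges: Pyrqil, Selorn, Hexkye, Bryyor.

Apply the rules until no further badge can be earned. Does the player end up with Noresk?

With Selorn and Pyrqil, Noresk is earned (B2).

Yes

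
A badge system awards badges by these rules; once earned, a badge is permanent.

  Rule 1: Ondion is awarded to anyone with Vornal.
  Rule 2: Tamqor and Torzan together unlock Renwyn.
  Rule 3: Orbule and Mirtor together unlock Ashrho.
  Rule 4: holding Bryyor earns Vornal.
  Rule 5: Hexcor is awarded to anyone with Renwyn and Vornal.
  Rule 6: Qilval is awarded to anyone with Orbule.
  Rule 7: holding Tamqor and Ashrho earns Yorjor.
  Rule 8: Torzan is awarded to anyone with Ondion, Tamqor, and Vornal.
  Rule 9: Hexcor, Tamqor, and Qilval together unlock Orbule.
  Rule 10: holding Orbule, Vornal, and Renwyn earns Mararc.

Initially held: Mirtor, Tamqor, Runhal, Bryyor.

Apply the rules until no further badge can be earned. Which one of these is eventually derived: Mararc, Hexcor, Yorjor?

Hexcor

With Bryyor, Vornal is earned (Rule 4).
With Vornal, Ondion is earned (Rule 1).
With Ondion, Tamqor, and Vornal, Torzan is earned (Rule 8).
With Tamqor and Torzan, Renwyn is earned (Rule 2).
With Renwyn and Vornal, Hexcor is earned (Rule 5).
Mararc would need Orbule, Vornal, and Renwyn (Rule 10), but Orbule is never earned. Yorjor would need Tamqor and Ashrho (Rule 7), but Ashrho is never earned.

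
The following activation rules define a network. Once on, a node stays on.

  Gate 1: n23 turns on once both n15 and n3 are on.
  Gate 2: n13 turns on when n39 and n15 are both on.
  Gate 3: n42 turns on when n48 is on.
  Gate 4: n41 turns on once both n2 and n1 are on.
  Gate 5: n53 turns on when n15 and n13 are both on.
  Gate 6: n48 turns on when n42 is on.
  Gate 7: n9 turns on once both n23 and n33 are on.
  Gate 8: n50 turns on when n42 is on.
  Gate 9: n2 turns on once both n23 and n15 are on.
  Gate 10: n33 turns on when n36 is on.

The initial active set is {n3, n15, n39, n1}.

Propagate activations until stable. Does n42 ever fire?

No

n42 would need n48 (Gate 3), but n48 never turns on.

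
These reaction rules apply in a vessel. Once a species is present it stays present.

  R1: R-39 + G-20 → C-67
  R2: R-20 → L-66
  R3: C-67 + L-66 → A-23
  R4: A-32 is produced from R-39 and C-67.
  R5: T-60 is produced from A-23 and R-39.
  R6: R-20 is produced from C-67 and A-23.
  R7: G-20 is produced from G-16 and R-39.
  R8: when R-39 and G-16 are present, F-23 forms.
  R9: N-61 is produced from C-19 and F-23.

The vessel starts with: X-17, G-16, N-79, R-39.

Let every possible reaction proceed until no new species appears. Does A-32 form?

G-16 and R-39 present → G-20 forms (R7).
R-39 and G-20 present → C-67 forms (R1).
R-39 and C-67 present → A-32 forms (R4).

Yes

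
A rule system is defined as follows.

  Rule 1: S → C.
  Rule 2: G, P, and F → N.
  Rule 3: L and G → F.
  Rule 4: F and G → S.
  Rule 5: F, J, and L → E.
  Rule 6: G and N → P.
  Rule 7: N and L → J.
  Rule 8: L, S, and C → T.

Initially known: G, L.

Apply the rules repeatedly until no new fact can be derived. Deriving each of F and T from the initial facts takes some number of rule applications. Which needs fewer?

F

F: From L and G, Rule 3 gives F. [1 rule application]
T: L and G hold, so F follows (Rule 3). F and G hold, so S follows (Rule 4). From S, Rule 1 gives C. From L, S, and C, Rule 8 gives T. [4 rule applications]
F needs fewer.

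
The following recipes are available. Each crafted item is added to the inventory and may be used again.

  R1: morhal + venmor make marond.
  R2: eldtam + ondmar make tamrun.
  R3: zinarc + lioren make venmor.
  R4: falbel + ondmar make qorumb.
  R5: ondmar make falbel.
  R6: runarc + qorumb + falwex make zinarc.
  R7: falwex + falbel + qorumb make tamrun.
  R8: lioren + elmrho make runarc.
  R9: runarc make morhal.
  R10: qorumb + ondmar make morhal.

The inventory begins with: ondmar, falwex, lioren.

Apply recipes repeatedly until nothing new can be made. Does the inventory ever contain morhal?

ondmar → falbel (R5).
falbel + ondmar → qorumb (R4).
Using R10, qorumb and ondmar make morhal.

Yes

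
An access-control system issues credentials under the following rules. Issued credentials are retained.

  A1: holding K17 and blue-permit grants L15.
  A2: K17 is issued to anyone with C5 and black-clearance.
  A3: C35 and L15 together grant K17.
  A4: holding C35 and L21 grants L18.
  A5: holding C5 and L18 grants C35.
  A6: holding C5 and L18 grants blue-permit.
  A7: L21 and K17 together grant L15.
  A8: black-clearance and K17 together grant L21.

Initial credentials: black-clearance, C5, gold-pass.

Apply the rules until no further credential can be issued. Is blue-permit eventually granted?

No

blue-permit would need C5 and L18 (A6), but L18 is never granted.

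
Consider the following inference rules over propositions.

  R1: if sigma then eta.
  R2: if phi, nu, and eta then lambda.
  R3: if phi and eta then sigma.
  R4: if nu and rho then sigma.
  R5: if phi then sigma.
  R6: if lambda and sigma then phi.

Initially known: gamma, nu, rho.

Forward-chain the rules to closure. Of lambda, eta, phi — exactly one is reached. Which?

nu and rho hold, so sigma follows (R4).
From sigma, R1 gives eta.
lambda would need phi, nu, and eta (R2), but phi is never established. phi would need lambda and sigma (R6), but lambda is never established.

eta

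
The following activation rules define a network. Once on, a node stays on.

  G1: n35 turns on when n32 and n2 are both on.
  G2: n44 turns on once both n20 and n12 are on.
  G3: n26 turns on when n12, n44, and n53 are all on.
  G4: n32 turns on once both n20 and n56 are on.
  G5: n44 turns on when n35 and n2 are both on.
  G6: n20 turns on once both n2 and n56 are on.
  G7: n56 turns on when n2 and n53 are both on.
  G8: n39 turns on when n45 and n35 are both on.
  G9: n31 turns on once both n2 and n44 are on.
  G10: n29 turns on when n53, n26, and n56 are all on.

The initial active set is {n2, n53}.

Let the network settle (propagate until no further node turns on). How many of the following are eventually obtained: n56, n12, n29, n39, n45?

1

G7: n2 and n53 on → n56 on.
n56: reached.
No rule produces n12, and it is not given.
n29 would need n53, n26, and n56 (G10), but n26 never turns on.
n39 would need n45 and n35 (G8), but n45 never turns on.
No rule produces n45, and it is not given.
Reached: n56 — 1 of the 5.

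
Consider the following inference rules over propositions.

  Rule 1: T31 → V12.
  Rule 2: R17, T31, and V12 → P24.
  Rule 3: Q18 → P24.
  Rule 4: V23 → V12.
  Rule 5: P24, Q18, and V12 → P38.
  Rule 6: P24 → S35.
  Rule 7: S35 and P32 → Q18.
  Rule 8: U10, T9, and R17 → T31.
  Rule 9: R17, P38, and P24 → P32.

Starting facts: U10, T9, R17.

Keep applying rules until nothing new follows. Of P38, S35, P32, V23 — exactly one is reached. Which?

S35

U10, T9, and R17 hold, so T31 follows (Rule 8).
From T31, Rule 1 gives V12.
R17, T31, and V12 hold, so P24 follows (Rule 2).
From P24, Rule 6 gives S35.
P38 would need P24, Q18, and V12 (Rule 5), but Q18 is never established. No rule produces V23, and it is not given. P32 would need R17, P38, and P24 (Rule 9), but P38 is never established.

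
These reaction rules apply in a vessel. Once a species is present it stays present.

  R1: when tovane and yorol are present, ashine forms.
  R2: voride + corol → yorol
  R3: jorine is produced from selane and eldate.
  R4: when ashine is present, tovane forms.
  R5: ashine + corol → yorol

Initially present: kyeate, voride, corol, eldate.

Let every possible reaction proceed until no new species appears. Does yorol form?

Yes

voride and corol present → yorol forms (R2).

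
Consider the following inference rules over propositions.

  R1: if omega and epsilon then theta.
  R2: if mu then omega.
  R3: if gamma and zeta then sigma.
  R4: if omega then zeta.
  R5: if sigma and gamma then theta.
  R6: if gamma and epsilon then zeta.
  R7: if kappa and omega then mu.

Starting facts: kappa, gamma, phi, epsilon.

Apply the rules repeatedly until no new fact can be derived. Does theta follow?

Yes

From gamma and epsilon, R6 gives zeta.
gamma and zeta hold, so sigma follows (R3).
sigma and gamma hold, so theta follows (R5).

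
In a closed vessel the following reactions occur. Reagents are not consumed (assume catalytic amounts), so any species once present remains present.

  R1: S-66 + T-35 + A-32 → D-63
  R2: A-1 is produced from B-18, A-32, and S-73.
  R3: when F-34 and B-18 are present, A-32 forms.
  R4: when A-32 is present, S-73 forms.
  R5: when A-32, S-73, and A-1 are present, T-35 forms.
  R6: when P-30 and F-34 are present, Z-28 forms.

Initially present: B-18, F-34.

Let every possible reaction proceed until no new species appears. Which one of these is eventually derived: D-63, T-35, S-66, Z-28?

F-34 and B-18 present → A-32 forms (R3).
A-32 present → S-73 forms (R4).
B-18, A-32, and S-73 present → A-1 forms (R2).
A-32, S-73, and A-1 present → T-35 forms (R5).
No rule produces S-66, and it is not given. Z-28 would need P-30 and F-34 (R6), but P-30 never forms. D-63 would need S-66, T-35, and A-32 (R1), but S-66 never forms.

T-35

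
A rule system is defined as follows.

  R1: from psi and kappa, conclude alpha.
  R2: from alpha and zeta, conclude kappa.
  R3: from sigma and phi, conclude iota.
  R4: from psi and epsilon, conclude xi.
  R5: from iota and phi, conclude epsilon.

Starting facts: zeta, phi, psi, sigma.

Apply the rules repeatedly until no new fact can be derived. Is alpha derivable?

No

alpha would need psi and kappa (R1), but kappa is never established.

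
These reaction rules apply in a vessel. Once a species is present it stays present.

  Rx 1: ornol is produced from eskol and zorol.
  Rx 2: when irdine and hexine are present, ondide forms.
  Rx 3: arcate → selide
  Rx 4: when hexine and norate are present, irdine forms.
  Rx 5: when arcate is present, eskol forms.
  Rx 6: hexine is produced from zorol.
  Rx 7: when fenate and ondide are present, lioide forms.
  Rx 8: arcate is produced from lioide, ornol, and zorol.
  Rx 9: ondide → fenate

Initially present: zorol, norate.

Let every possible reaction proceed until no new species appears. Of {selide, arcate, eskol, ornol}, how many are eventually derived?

0

selide would need arcate (Rx 3), but arcate never forms.
arcate would need lioide, ornol, and zorol (Rx 8), but ornol never forms.
eskol would need arcate (Rx 5), but arcate never forms.
ornol would need eskol and zorol (Rx 1), but eskol never forms.
None of the 4 are reached.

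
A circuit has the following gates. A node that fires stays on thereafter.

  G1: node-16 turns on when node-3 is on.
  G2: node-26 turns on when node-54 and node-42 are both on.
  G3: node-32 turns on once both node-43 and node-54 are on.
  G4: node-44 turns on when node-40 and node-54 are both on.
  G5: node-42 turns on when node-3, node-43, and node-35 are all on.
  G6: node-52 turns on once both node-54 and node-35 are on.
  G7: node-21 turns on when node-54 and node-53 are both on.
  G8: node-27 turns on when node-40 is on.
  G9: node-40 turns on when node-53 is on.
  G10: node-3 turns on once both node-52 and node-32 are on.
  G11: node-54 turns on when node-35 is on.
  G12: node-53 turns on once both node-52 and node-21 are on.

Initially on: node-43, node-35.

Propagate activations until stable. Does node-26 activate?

Yes

node-35 is on, so node-54 turns on (G11).
G3: node-43 and node-54 on → node-32 on.
node-54 and node-35 are on, so node-52 turns on (G6).
node-52 and node-32 are on, so node-3 turns on (G10).
node-3, node-43, and node-35 are on, so node-42 turns on (G5).
node-54 and node-42 are on, so node-26 turns on (G2).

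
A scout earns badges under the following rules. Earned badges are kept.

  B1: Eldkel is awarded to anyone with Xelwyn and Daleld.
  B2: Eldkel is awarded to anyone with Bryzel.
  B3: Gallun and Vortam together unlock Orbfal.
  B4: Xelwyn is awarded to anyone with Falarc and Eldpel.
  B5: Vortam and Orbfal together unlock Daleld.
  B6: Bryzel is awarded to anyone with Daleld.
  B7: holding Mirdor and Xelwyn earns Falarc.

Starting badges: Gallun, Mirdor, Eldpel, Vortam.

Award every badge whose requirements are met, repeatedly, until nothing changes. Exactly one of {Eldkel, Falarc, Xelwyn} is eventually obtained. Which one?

Eldkel

With Gallun and Vortam, Orbfal is earned (B3).
With Vortam and Orbfal, Daleld is earned (B5).
With Daleld, Bryzel is earned (B6).
With Bryzel, Eldkel is earned (B2).
Falarc would need Mirdor and Xelwyn (B7), but Xelwyn is never earned. Xelwyn would need Falarc and Eldpel (B4), but Falarc is never earned.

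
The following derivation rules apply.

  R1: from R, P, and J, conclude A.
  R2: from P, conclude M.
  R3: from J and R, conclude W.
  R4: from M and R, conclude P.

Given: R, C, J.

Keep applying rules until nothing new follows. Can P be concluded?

No

P would need M and R (R4), but M is never established.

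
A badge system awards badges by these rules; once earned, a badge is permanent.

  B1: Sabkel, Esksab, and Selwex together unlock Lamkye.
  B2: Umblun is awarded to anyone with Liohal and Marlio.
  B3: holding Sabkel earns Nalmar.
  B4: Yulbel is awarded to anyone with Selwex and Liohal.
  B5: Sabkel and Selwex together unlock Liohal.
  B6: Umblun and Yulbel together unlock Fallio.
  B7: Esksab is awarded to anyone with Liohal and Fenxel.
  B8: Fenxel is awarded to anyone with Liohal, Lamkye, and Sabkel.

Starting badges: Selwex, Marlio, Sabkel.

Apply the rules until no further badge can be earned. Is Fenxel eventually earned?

No

Fenxel would need Liohal, Lamkye, and Sabkel (B8), but Lamkye is never earned.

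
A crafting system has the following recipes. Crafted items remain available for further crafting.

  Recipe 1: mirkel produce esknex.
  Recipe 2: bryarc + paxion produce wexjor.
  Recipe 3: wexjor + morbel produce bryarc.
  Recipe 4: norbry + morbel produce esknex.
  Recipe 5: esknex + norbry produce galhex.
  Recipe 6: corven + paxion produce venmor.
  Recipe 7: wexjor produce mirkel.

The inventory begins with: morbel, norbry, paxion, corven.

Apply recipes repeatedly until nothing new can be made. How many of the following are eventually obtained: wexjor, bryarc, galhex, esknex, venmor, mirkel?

Using Recipe 6, corven and paxion make venmor.
Using Recipe 4, norbry and morbel make esknex.
esknex + norbry → galhex (Recipe 5).
wexjor would need bryarc and paxion (Recipe 2), but bryarc is never obtained.
bryarc would need wexjor and morbel (Recipe 3), but wexjor is never obtained.
galhex: reached.
esknex: reached.
venmor: reached.
mirkel would need wexjor (Recipe 7), but wexjor is never obtained.
Reached: galhex, esknex, and venmor — 3 of the 6.

3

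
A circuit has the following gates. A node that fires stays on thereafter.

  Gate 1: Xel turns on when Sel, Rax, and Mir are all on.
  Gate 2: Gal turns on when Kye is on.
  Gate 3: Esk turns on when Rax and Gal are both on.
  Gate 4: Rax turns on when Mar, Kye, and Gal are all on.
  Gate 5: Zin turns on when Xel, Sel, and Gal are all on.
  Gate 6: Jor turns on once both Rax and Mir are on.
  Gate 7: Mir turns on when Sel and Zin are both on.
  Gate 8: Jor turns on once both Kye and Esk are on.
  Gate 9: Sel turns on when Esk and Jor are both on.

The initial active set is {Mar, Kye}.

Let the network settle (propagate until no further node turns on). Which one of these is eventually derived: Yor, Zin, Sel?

Sel

Gate 2: Kye on → Gal on.
Mar, Kye, and Gal are on, so Rax turns on (Gate 4).
Gate 3: Rax and Gal on → Esk on.
Gate 8: Kye and Esk on → Jor on.
Esk and Jor are on, so Sel turns on (Gate 9).
Zin would need Xel, Sel, and Gal (Gate 5), but Xel never turns on. No rule produces Yor, and it is not given.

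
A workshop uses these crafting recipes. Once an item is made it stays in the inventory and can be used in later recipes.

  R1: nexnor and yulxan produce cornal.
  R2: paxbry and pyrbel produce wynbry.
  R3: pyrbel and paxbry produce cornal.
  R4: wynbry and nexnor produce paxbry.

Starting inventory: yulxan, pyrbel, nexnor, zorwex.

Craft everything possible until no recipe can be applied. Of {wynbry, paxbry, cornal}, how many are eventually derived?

1

nexnor and yulxan → cornal (R1).
wynbry would need paxbry and pyrbel (R2), but paxbry is never obtained.
paxbry would need wynbry and nexnor (R4), but wynbry is never obtained.
cornal: reached.
Reached: cornal — 1 of the 3.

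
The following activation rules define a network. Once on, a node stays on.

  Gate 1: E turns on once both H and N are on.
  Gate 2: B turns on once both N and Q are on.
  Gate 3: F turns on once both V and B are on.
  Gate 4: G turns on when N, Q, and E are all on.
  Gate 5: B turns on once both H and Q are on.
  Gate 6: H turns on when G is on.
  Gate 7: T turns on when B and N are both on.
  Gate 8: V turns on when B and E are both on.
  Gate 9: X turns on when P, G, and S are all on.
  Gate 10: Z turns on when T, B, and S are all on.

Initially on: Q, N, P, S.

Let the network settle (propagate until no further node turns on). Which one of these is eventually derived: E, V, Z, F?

Z

Gate 2: N and Q on → B on.
Gate 7: B and N on → T on.
T, B, and S are on, so Z turns on (Gate 10).
E would need H and N (Gate 1), but H never turns on. V would need B and E (Gate 8), but E never turns on. F would need V and B (Gate 3), but V never turns on.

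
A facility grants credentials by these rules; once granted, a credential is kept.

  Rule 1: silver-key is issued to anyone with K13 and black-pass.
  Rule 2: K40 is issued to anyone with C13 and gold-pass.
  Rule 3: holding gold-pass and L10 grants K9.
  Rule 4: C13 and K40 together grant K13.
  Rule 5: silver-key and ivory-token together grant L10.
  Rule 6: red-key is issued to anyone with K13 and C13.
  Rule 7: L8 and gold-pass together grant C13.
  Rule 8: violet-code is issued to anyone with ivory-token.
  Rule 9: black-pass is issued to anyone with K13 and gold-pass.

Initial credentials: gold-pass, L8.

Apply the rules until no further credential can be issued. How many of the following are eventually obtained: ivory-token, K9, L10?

0

No rule produces ivory-token, and it is not given.
K9 would need gold-pass and L10 (Rule 3), but L10 is never granted.
L10 would need silver-key and ivory-token (Rule 5), but ivory-token is never granted.
None of the 3 are reached.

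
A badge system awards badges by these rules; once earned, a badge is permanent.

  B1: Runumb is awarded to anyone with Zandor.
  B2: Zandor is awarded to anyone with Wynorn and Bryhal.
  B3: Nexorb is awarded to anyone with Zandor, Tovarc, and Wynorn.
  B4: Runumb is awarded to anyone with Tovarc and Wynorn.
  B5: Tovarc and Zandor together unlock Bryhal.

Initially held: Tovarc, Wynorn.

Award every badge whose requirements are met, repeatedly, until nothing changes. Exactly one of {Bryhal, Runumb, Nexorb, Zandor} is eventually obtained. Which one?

Runumb

With Tovarc and Wynorn, Runumb is earned (B4).
Nexorb would need Zandor, Tovarc, and Wynorn (B3), but Zandor is never earned. Zandor would need Wynorn and Bryhal (B2), but Bryhal is never earned. Bryhal would need Tovarc and Zandor (B5), but Zandor is never earned.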